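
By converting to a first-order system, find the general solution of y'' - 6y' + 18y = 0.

y(t) = K_1e^(3t)cos(3t) + K_2e^(3t)sin(3t)

Let x_1 = y, x_2 = y'. Then x_1' = x_2 and x_2' = -18x_1 + 6x_2.
A = [[0,1],[-18,6]]; det(A-λI) = λ^2 - 6λ + 18.
Eigenvalues λ = 3 ± 3i.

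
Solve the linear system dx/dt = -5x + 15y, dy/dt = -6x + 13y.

x(t) = -2K_1e^(4t)sin(3t) - K_1e^(4t)cos(3t) - K_2e^(4t)sin(3t) + 2K_2e^(4t)cos(3t), y(t) = -K_1e^(4t)sin(3t) - K_1e^(4t)cos(3t) - K_2e^(4t)sin(3t) + K_2e^(4t)cos(3t)

Coefficient matrix A = [[-5, 15], [-6, 13]].
Characteristic polynomial det(A - λI) = λ^2 - 8λ + 25 = 0.
Eigenvalues λ = 4 ± 3i (complex conjugate pair).
For λ=4+3i: an eigenvector is (-1,-1) - i(-2,-1) = (-1 + 2i, -1 + i).
A real fundamental pair from Re and Im of e^((4+3i)t)v: X_1 = e^(4t)(cos(3t)·(-1,-1) + sin(3t)·(-2,-1)), X_2 = e^(4t)(sin(3t)·(-1,-1) - cos(3t)·(-2,-1)).
General solution: K_1X_1 + K_2X_2.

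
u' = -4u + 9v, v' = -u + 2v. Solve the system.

Coefficient matrix A = [[-4, 9], [-1, 2]].
Characteristic polynomial det(A - λI) = λ^2 + 2λ + 1 = 0.
Single eigenvalue λ = -1 with algebraic multiplicity 2.
Eigenvector v = (3,1); generalized eigenvector w with (A-λI)w=v is (-1,0).
General solution: e^(-t)[c_1·v + c_2·(t·v + w)].

u(t) = 3c_1e^(-t) + 3c_2te^(-t) - c_2e^(-t), v(t) = c_1e^(-t) + c_2te^(-t)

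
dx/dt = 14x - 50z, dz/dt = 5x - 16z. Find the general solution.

x(t) = -3K_1e^(-t)sin(5t) - K_1e^(-t)cos(5t) - K_2e^(-t)sin(5t) + 3K_2e^(-t)cos(5t), z(t) = -K_1e^(-t)sin(5t) + K_2e^(-t)cos(5t)

Coefficient matrix A = [[14, -50], [5, -16]].
Characteristic polynomial det(A - λI) = λ^2 + 2λ + 26 = 0.
Eigenvalues λ = -1 ± 5i (complex conjugate pair).
For λ=-1+5i: an eigenvector is (-1,0) - i(-3,-1) = (-1 + 3i, 0 + i).
A real fundamental pair from Re and Im of e^((-1+5i)t)v: X_1 = e^(-t)(cos(5t)·(-1,0) + sin(5t)·(-3,-1)), X_2 = e^(-t)(sin(5t)·(-1,0) - cos(5t)·(-3,-1)).
General solution: K_1X_1 + K_2X_2.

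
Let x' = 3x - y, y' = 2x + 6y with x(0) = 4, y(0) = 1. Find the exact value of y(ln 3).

A = [[3,-1],[2,6]]; eigenvalues λ = 5, 4.
Eigenvectors: (1,-2) for λ=5, (-1,1) for λ=4.
From the initial condition, c_1 = -5, c_2 = -9.
y(ln 3) = (-5)(3^5)(-2) + (-9)(3^4)(1) = 1701.

1701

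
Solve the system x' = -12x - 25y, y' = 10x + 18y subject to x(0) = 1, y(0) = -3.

x(t) = 12e^(3t)sin(5t) + e^(3t)cos(5t), y(t) = -7e^(3t)sin(5t) - 3e^(3t)cos(5t)

Coefficient matrix A = [[-12, -25], [10, 18]].
Characteristic polynomial det(A - λI) = λ^2 - 6λ + 34 = 0.
Eigenvalues λ = 3 ± 5i (complex conjugate pair).
For λ=3+5i: an eigenvector is (-2,1) - i(1,-1) = (-2 - i, 1 + i).
A real fundamental pair from Re and Im of e^((3+5i)t)v: X_1 = e^(3t)(cos(5t)·(-2,1) + sin(5t)·(1,-1)), X_2 = e^(3t)(sin(5t)·(-2,1) - cos(5t)·(1,-1)).
General solution: c_1X_1 + c_2X_2.
Applying x(0)=1, y(0)=-3 gives c_1=2, c_2=-5.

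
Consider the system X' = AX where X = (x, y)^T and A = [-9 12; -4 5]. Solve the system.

Coefficient matrix A = [[-9, 12], [-4, 5]].
Characteristic polynomial det(A - λI) = λ^2 + 4λ + 3 = 0.
Eigenvalues λ = -1, -3.
For λ=-1: (A-λI) row 1 is [-8, 12], so an eigenvector is (3, 2).
For λ=-3: (A-λI) row 1 is [-6, 12], so an eigenvector is (2, 1).
General solution: C_1e^(-t)(3,2) + C_2e^(-3t)(2,1).

x(t) = 3C_1e^(-t) + 2C_2e^(-3t), y(t) = 2C_1e^(-t) + C_2e^(-3t)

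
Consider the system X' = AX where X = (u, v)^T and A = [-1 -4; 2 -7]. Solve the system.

Coefficient matrix A = [[-1, -4], [2, -7]].
Characteristic polynomial det(A - λI) = λ^2 + 8λ + 15 = 0.
Eigenvalues λ = -3, -5.
For λ=-3: (A-λI) row 1 is [2, -4], so an eigenvector is (2, 1).
For λ=-5: (A-λI) row 1 is [4, -4], so an eigenvector is (1, 1).
General solution: K_1e^(-3t)(2,1) + K_2e^(-5t)(1,1).

u(t) = 2K_1e^(-3t) + K_2e^(-5t), v(t) = K_1e^(-3t) + K_2e^(-5t)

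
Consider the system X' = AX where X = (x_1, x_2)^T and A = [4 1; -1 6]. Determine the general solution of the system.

Coefficient matrix A = [[4, 1], [-1, 6]].
Characteristic polynomial det(A - λI) = λ^2 - 10λ + 25 = 0.
Single eigenvalue λ = 5 with algebraic multiplicity 2.
Eigenvector v = (-1,-1); generalized eigenvector w with (A-λI)w=v is (3,2).
General solution: e^(5t)[C_1·v + C_2·(t·v + w)].

x_1(t) = -C_1e^(5t) - C_2te^(5t) + 3C_2e^(5t), x_2(t) = -C_1e^(5t) - C_2te^(5t) + 2C_2e^(5t)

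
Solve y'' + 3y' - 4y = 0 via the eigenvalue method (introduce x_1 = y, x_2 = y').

Let x_1 = y, x_2 = y'. Then x_1' = x_2 and x_2' = 4x_1 - 3x_2.
A = [[0,1],[4,-3]]; det(A-λI) = λ^2 + 3λ - 4.
Eigenvalues λ = -4, 1 with eigenvectors (1,-4), (1,1).

y(t) = C_1e^(-4t) + C_2e^(t)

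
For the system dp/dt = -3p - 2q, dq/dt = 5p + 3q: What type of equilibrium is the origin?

A = [[-3,-2],[5,3]]; det(A-λI) = λ^2 + 1.
λ = 0 ± i: zero real part.

center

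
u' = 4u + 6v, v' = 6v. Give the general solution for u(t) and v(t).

Coefficient matrix A = [[4, 6], [0, 6]].
Characteristic polynomial det(A - λI) = λ^2 - 10λ + 24 = 0.
Eigenvalues λ = 4, 6.
For λ=4: (A-λI) row 1 is [0, 6], so an eigenvector is (1, 0).
For λ=6: (A-λI) row 1 is [-2, 6], so an eigenvector is (-3, -1).
General solution: K_1e^(4t)(1,0) + K_2e^(6t)(-3,-1).

u(t) = K_1e^(4t) - 3K_2e^(6t), v(t) = -K_2e^(6t)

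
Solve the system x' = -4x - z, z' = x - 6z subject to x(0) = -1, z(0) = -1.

x(t) = -e^(-5t), z(t) = -e^(-5t)

Coefficient matrix A = [[-4, -1], [1, -6]].
Characteristic polynomial det(A - λI) = λ^2 + 10λ + 25 = 0.
Single eigenvalue λ = -5 with algebraic multiplicity 2.
Eigenvector v = (-1,-1); generalized eigenvector w with (A-λI)w=v is (-2,-1).
General solution: e^(-5t)[c_1·v + c_2·(t·v + w)].
Applying x(0)=-1, z(0)=-1 gives c_1=1, c_2=0.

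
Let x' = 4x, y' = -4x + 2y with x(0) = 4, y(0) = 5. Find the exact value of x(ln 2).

A = [[4,0],[-4,2]]; eigenvalues λ = 4, 2.
Eigenvectors: (-1,2) for λ=4, (0,-1) for λ=2.
From the initial condition, c_1 = -4, c_2 = -13.
x(ln 2) = (-4)(2^4)(-1) + (-13)(2^2)(0) = 64.

64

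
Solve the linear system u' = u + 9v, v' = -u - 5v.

Coefficient matrix A = [[1, 9], [-1, -5]].
Characteristic polynomial det(A - λI) = λ^2 + 4λ + 4 = 0.
Single eigenvalue λ = -2 with algebraic multiplicity 2.
Eigenvector v = (-3,1); generalized eigenvector w with (A-λI)w=v is (-1,0).
General solution: e^(-2t)[C_1·v + C_2·(t·v + w)].

u(t) = -3C_1e^(-2t) - 3C_2te^(-2t) - C_2e^(-2t), v(t) = C_1e^(-2t) + C_2te^(-2t)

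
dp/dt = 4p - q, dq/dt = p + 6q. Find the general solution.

p(t) = c_1e^(5t) + c_2te^(5t) - 3c_2e^(5t), q(t) = -c_1e^(5t) - c_2te^(5t) + 2c_2e^(5t)

Coefficient matrix A = [[4, -1], [1, 6]].
Characteristic polynomial det(A - λI) = λ^2 - 10λ + 25 = 0.
Single eigenvalue λ = 5 with algebraic multiplicity 2.
Eigenvector v = (1,-1); generalized eigenvector w with (A-λI)w=v is (-3,2).
General solution: e^(5t)[c_1·v + c_2·(t·v + w)].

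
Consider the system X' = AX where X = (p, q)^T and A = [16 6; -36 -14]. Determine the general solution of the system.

Coefficient matrix A = [[16, 6], [-36, -14]].
Characteristic polynomial det(A - λI) = λ^2 - 2λ - 8 = 0.
Eigenvalues λ = -2, 4.
For λ=-2: (A-λI) row 1 is [18, 6], so an eigenvector is (1, -3).
For λ=4: (A-λI) row 1 is [12, 6], so an eigenvector is (-1, 2).
General solution: K_1e^(-2t)(1,-3) + K_2e^(4t)(-1,2).

p(t) = K_1e^(-2t) - K_2e^(4t), q(t) = -3K_1e^(-2t) + 2K_2e^(4t)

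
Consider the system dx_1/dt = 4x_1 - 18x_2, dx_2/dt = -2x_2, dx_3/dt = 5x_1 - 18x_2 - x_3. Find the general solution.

Coefficient matrix A = [[4, -18, 0], [0, -2, 0], [5, -18, -1]].
det(A - λI) = 0 gives eigenvalues λ = 4, -1, -2.
For λ=4: eigenvector (1,0,1).
For λ=-1: eigenvector (0,0,1).
For λ=-2: eigenvector (3,1,3).
General solution: K_1e^(4t)(1,0,1) + K_2e^(-t)(0,0,1) + K_3e^(-2t)(3,1,3).

x_1(t) = K_1e^(4t) + 3K_3e^(-2t), x_2(t) = K_3e^(-2t), x_3(t) = K_1e^(4t) + K_2e^(-t) + 3K_3e^(-2t)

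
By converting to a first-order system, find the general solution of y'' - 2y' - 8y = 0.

y(t) = K_1e^(-2t) + K_2e^(4t)

Let x_1 = y, x_2 = y'. Then x_1' = x_2 and x_2' = 8x_1 + 2x_2.
A = [[0,1],[8,2]]; det(A-λI) = λ^2 - 2λ - 8.
Eigenvalues λ = -2, 4 with eigenvectors (1,-2), (1,4).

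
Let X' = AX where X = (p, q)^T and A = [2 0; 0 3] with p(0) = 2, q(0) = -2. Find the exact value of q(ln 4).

-128

A = [[2,0],[0,3]]; eigenvalues λ = 3, 2.
Eigenvectors: (0,1) for λ=3, (-1,0) for λ=2.
From the initial condition, c_1 = -2, c_2 = -2.
q(ln 4) = (-2)(4^3)(1) + (-2)(4^2)(0) = -128.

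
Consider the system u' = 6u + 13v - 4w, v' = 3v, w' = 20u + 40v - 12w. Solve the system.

u(t) = c_1e^(-2t) + c_2e^(3t) + 2c_3e^(-4t), v(t) = c_2e^(3t), w(t) = 2c_1e^(-2t) + 4c_2e^(3t) + 5c_3e^(-4t)

Coefficient matrix A = [[6, 13, -4], [0, 3, 0], [20, 40, -12]].
det(A - λI) = 0 gives eigenvalues λ = -2, 3, -4.
For λ=-2: eigenvector (1,0,2).
For λ=3: eigenvector (1,1,4).
For λ=-4: eigenvector (2,0,5).
General solution: c_1e^(-2t)(1,0,2) + c_2e^(3t)(1,1,4) + c_3e^(-4t)(2,0,5).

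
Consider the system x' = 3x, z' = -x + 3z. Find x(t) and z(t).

x(t) = -C_2e^(3t), z(t) = C_1e^(3t) + C_2te^(3t) - 3C_2e^(3t)

Coefficient matrix A = [[3, 0], [-1, 3]].
Characteristic polynomial det(A - λI) = λ^2 - 6λ + 9 = 0.
Single eigenvalue λ = 3 with algebraic multiplicity 2.
Eigenvector v = (0,1); generalized eigenvector w with (A-λI)w=v is (-1,-3).
General solution: e^(3t)[C_1·v + C_2·(t·v + w)].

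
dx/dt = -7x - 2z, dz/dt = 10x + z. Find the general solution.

x(t) = -K_1e^(-3t)cos(2t) - K_2e^(-3t)sin(2t), z(t) = -K_1e^(-3t)sin(2t) + 2K_1e^(-3t)cos(2t) + 2K_2e^(-3t)sin(2t) + K_2e^(-3t)cos(2t)

Coefficient matrix A = [[-7, -2], [10, 1]].
Characteristic polynomial det(A - λI) = λ^2 + 6λ + 13 = 0.
Eigenvalues λ = -3 ± 2i (complex conjugate pair).
For λ=-3+2i: an eigenvector is (-1,2) - i(0,-1) = (-1, 2 + i).
A real fundamental pair from Re and Im of e^((-3+2i)t)v: X_1 = e^(-3t)(cos(2t)·(-1,2) + sin(2t)·(0,-1)), X_2 = e^(-3t)(sin(2t)·(-1,2) - cos(2t)·(0,-1)).
General solution: K_1X_1 + K_2X_2.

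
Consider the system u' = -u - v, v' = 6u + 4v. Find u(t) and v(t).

Coefficient matrix A = [[-1, -1], [6, 4]].
Characteristic polynomial det(A - λI) = λ^2 - 3λ + 2 = 0.
Eigenvalues λ = 1, 2.
For λ=1: (A-λI) row 1 is [-2, -1], so an eigenvector is (1, -2).
For λ=2: (A-λI) row 1 is [-3, -1], so an eigenvector is (1, -3).
General solution: K_1e^(t)(1,-2) + K_2e^(2t)(1,-3).

u(t) = K_1e^(t) + K_2e^(2t), v(t) = -2K_1e^(t) - 3K_2e^(2t)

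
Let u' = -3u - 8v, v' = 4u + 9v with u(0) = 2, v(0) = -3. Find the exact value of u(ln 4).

A = [[-3,-8],[4,9]]; eigenvalues λ = 5, 1.
Eigenvectors: (-1,1) for λ=5, (2,-1) for λ=1.
From the initial condition, c_1 = -4, c_2 = -1.
u(ln 4) = (-4)(4^5)(-1) + (-1)(4^1)(2) = 4088.

4088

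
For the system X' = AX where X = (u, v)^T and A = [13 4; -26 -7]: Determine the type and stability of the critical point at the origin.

A = [[13,4],[-26,-7]]; det(A-λI) = λ^2 - 6λ + 13.
λ = 3 ± 2i: positive real part.

unstable spiral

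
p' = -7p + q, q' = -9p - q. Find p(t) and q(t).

Coefficient matrix A = [[-7, 1], [-9, -1]].
Characteristic polynomial det(A - λI) = λ^2 + 8λ + 16 = 0.
Single eigenvalue λ = -4 with algebraic multiplicity 2.
Eigenvector v = (1,3); generalized eigenvector w with (A-λI)w=v is (0,1).
General solution: e^(-4t)[C_1·v + C_2·(t·v + w)].

p(t) = C_1e^(-4t) + C_2te^(-4t), q(t) = 3C_1e^(-4t) + 3C_2te^(-4t) + C_2e^(-4t)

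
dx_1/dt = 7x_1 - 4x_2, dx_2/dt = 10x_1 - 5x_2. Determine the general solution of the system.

x_1(t) = c_1e^(t)sin(2t) + c_1e^(t)cos(2t) + c_2e^(t)sin(2t) - c_2e^(t)cos(2t), x_2(t) = 2c_1e^(t)sin(2t) + c_1e^(t)cos(2t) + c_2e^(t)sin(2t) - 2c_2e^(t)cos(2t)

Coefficient matrix A = [[7, -4], [10, -5]].
Characteristic polynomial det(A - λI) = λ^2 - 2λ + 5 = 0.
Eigenvalues λ = 1 ± 2i (complex conjugate pair).
For λ=1+2i: an eigenvector is (1,1) - i(1,2) = (1 - i, 1 - 2i).
A real fundamental pair from Re and Im of e^((1+2i)t)v: X_1 = e^(t)(cos(2t)·(1,1) + sin(2t)·(1,2)), X_2 = e^(t)(sin(2t)·(1,1) - cos(2t)·(1,2)).
General solution: c_1X_1 + c_2X_2.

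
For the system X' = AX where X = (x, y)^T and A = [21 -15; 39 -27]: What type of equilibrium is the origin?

stable spiral

A = [[21,-15],[39,-27]]; det(A-λI) = λ^2 + 6λ + 18.
λ = -3 ± 3i: negative real part.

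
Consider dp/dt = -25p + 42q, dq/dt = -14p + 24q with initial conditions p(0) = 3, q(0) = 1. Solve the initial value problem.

Coefficient matrix A = [[-25, 42], [-14, 24]].
Characteristic polynomial det(A - λI) = λ^2 + λ - 12 = 0.
Eigenvalues λ = 3, -4.
For λ=3: (A-λI) row 1 is [-28, 42], so an eigenvector is (3, 2).
For λ=-4: (A-λI) row 1 is [-21, 42], so an eigenvector is (-2, -1).
General solution: C_1e^(3t)(3,2) + C_2e^(-4t)(-2,-1).
Applying p(0)=3, q(0)=1 gives C_1=-1, C_2=-3.

p(t) = -3e^(3t) + 6e^(-4t), q(t) = -2e^(3t) + 3e^(-4t)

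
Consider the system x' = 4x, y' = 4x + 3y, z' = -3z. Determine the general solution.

Coefficient matrix A = [[4, 0, 0], [4, 3, 0], [0, 0, -3]].
det(A - λI) = 0 gives eigenvalues λ = -3, 3, 4.
For λ=-3: eigenvector (0,0,1).
For λ=3: eigenvector (0,1,0).
For λ=4: eigenvector (1,4,0).
General solution: C_1e^(-3t)(0,0,1) + C_2e^(3t)(0,1,0) + C_3e^(4t)(1,4,0).

x(t) = C_3e^(4t), y(t) = C_2e^(3t) + 4C_3e^(4t), z(t) = C_1e^(-3t)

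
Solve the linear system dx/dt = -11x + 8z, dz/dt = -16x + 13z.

x(t) = c_1e^(5t) + c_2e^(-3t), z(t) = 2c_1e^(5t) + c_2e^(-3t)

Coefficient matrix A = [[-11, 8], [-16, 13]].
Characteristic polynomial det(A - λI) = λ^2 - 2λ - 15 = 0.
Eigenvalues λ = 5, -3.
For λ=5: (A-λI) row 1 is [-16, 8], so an eigenvector is (1, 2).
For λ=-3: (A-λI) row 1 is [-8, 8], so an eigenvector is (1, 1).
General solution: c_1e^(5t)(1,2) + c_2e^(-3t)(1,1).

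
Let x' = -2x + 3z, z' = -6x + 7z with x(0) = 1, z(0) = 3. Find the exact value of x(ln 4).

A = [[-2,3],[-6,7]]; eigenvalues λ = 4, 1.
Eigenvectors: (-1,-2) for λ=4, (-1,-1) for λ=1.
From the initial condition, c_1 = -2, c_2 = 1.
x(ln 4) = (-2)(4^4)(-1) + (1)(4^1)(-1) = 508.

508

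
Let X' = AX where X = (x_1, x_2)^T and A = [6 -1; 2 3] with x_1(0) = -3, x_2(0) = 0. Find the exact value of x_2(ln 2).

-96

A = [[6,-1],[2,3]]; eigenvalues λ = 5, 4.
Eigenvectors: (1,1) for λ=5, (-1,-2) for λ=4.
From the initial condition, c_1 = -6, c_2 = -3.
x_2(ln 2) = (-6)(2^5)(1) + (-3)(2^4)(-2) = -96.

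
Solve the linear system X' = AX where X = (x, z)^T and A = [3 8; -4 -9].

Coefficient matrix A = [[3, 8], [-4, -9]].
Characteristic polynomial det(A - λI) = λ^2 + 6λ + 5 = 0.
Eigenvalues λ = -1, -5.
For λ=-1: (A-λI) row 1 is [4, 8], so an eigenvector is (-2, 1).
For λ=-5: (A-λI) row 1 is [8, 8], so an eigenvector is (1, -1).
General solution: c_1e^(-t)(-2,1) + c_2e^(-5t)(1,-1).

x(t) = -2c_1e^(-t) + c_2e^(-5t), z(t) = c_1e^(-t) - c_2e^(-5t)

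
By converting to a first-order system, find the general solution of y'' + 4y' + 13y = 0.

y(t) = K_1e^(-2t)cos(3t) + K_2e^(-2t)sin(3t)

Let x_1 = y, x_2 = y'. Then x_1' = x_2 and x_2' = -13x_1 - 4x_2.
A = [[0,1],[-13,-4]]; det(A-λI) = λ^2 + 4λ + 13.
Eigenvalues λ = -2 ± 3i.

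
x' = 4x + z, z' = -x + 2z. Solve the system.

x(t) = -c_1e^(3t) - c_2te^(3t) - 3c_2e^(3t), z(t) = c_1e^(3t) + c_2te^(3t) + 2c_2e^(3t)

Coefficient matrix A = [[4, 1], [-1, 2]].
Characteristic polynomial det(A - λI) = λ^2 - 6λ + 9 = 0.
Single eigenvalue λ = 3 with algebraic multiplicity 2.
Eigenvector v = (-1,1); generalized eigenvector w with (A-λI)w=v is (-3,2).
General solution: e^(3t)[c_1·v + c_2·(t·v + w)].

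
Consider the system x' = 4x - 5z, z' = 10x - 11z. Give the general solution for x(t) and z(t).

x(t) = -c_1e^(-6t) - c_2e^(-t), z(t) = -2c_1e^(-6t) - c_2e^(-t)

Coefficient matrix A = [[4, -5], [10, -11]].
Characteristic polynomial det(A - λI) = λ^2 + 7λ + 6 = 0.
Eigenvalues λ = -6, -1.
For λ=-6: (A-λI) row 1 is [10, -5], so an eigenvector is (-1, -2).
For λ=-1: (A-λI) row 1 is [5, -5], so an eigenvector is (-1, -1).
General solution: c_1e^(-6t)(-1,-2) + c_2e^(-t)(-1,-1).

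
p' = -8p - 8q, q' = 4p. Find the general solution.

Coefficient matrix A = [[-8, -8], [4, 0]].
Characteristic polynomial det(A - λI) = λ^2 + 8λ + 32 = 0.
Eigenvalues λ = -4 ± 4i (complex conjugate pair).
For λ=-4+4i: an eigenvector is (-1,1) - i(-1,0) = (-1 + i, 1).
A real fundamental pair from Re and Im of e^((-4+4i)t)v: X_1 = e^(-4t)(cos(4t)·(-1,1) + sin(4t)·(-1,0)), X_2 = e^(-4t)(sin(4t)·(-1,1) - cos(4t)·(-1,0)).
General solution: c_1X_1 + c_2X_2.

p(t) = -c_1e^(-4t)sin(4t) - c_1e^(-4t)cos(4t) - c_2e^(-4t)sin(4t) + c_2e^(-4t)cos(4t), q(t) = c_1e^(-4t)cos(4t) + c_2e^(-4t)sin(4t)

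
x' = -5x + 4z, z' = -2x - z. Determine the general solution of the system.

x(t) = K_1e^(-3t)sin(2t) - K_1e^(-3t)cos(2t) - K_2e^(-3t)sin(2t) - K_2e^(-3t)cos(2t), z(t) = K_1e^(-3t)sin(2t) - K_2e^(-3t)cos(2t)

Coefficient matrix A = [[-5, 4], [-2, -1]].
Characteristic polynomial det(A - λI) = λ^2 + 6λ + 13 = 0.
Eigenvalues λ = -3 ± 2i (complex conjugate pair).
For λ=-3+2i: an eigenvector is (-1,0) - i(1,1) = (-1 - i, 0 - i).
A real fundamental pair from Re and Im of e^((-3+2i)t)v: X_1 = e^(-3t)(cos(2t)·(-1,0) + sin(2t)·(1,1)), X_2 = e^(-3t)(sin(2t)·(-1,0) - cos(2t)·(1,1)).
General solution: K_1X_1 + K_2X_2.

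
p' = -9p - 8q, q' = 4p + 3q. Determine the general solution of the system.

p(t) = -2c_1e^(-5t) + c_2e^(-t), q(t) = c_1e^(-5t) - c_2e^(-t)

Coefficient matrix A = [[-9, -8], [4, 3]].
Characteristic polynomial det(A - λI) = λ^2 + 6λ + 5 = 0.
Eigenvalues λ = -5, -1.
For λ=-5: (A-λI) row 1 is [-4, -8], so an eigenvector is (-2, 1).
For λ=-1: (A-λI) row 1 is [-8, -8], so an eigenvector is (1, -1).
General solution: c_1e^(-5t)(-2,1) + c_2e^(-t)(1,-1).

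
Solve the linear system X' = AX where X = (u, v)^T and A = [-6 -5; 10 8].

Coefficient matrix A = [[-6, -5], [10, 8]].
Characteristic polynomial det(A - λI) = λ^2 - 2λ + 2 = 0.
Eigenvalues λ = 1 ± i (complex conjugate pair).
For λ=1+i: an eigenvector is (1,-1) - i(-2,3) = (1 + 2i, -1 - 3i).
A real fundamental pair from Re and Im of e^((1+i)t)v: X_1 = e^(t)(cos(t)·(1,-1) + sin(t)·(-2,3)), X_2 = e^(t)(sin(t)·(1,-1) - cos(t)·(-2,3)).
General solution: K_1X_1 + K_2X_2.

u(t) = -2K_1e^(t)sin(t) + K_1e^(t)cos(t) + K_2e^(t)sin(t) + 2K_2e^(t)cos(t), v(t) = 3K_1e^(t)sin(t) - K_1e^(t)cos(t) - K_2e^(t)sin(t) - 3K_2e^(t)cos(t)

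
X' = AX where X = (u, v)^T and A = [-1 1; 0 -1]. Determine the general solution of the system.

u(t) = c_1e^(-t) + c_2te^(-t) - 3c_2e^(-t), v(t) = c_2e^(-t)

Coefficient matrix A = [[-1, 1], [0, -1]].
Characteristic polynomial det(A - λI) = λ^2 + 2λ + 1 = 0.
Single eigenvalue λ = -1 with algebraic multiplicity 2.
Eigenvector v = (1,0); generalized eigenvector w with (A-λI)w=v is (-3,1).
General solution: e^(-t)[c_1·v + c_2·(t·v + w)].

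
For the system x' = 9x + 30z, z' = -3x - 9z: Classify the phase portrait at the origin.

A = [[9,30],[-3,-9]]; det(A-λI) = λ^2 + 9.
λ = 0 ± 3i: zero real part.

center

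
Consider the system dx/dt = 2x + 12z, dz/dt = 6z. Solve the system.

Coefficient matrix A = [[2, 12], [0, 6]].
Characteristic polynomial det(A - λI) = λ^2 - 8λ + 12 = 0.
Eigenvalues λ = 6, 2.
For λ=6: (A-λI) row 1 is [-4, 12], so an eigenvector is (3, 1).
For λ=2: (A-λI) row 1 is [0, 12], so an eigenvector is (-1, 0).
General solution: C_1e^(6t)(3,1) + C_2e^(2t)(-1,0).

x(t) = 3C_1e^(6t) - C_2e^(2t), z(t) = C_1e^(6t)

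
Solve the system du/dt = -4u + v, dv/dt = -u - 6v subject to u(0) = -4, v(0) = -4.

u(t) = -8te^(-5t) - 4e^(-5t), v(t) = 8te^(-5t) - 4e^(-5t)

Coefficient matrix A = [[-4, 1], [-1, -6]].
Characteristic polynomial det(A - λI) = λ^2 + 10λ + 25 = 0.
Single eigenvalue λ = -5 with algebraic multiplicity 2.
Eigenvector v = (-1,1); generalized eigenvector w with (A-λI)w=v is (2,-3).
General solution: e^(-5t)[K_1·v + K_2·(t·v + w)].
Applying u(0)=-4, v(0)=-4 gives K_1=20, K_2=8.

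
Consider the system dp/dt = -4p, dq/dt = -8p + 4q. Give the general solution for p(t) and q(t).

Coefficient matrix A = [[-4, 0], [-8, 4]].
Characteristic polynomial det(A - λI) = λ^2 - 16 = 0.
Eigenvalues λ = -4, 4.
For λ=-4: (A-λI) row 2 is [-8, 8], so an eigenvector is (1, 1).
For λ=4: (A-λI) row 1 is [-8, 0], so an eigenvector is (0, -1).
General solution: c_1e^(-4t)(1,1) + c_2e^(4t)(0,-1).

p(t) = c_1e^(-4t), q(t) = c_1e^(-4t) - c_2e^(4t)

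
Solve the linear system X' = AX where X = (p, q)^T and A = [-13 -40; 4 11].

p(t) = 3c_1e^(-t)sin(4t) - c_1e^(-t)cos(4t) - c_2e^(-t)sin(4t) - 3c_2e^(-t)cos(4t), q(t) = -c_1e^(-t)sin(4t) + c_2e^(-t)cos(4t)

Coefficient matrix A = [[-13, -40], [4, 11]].
Characteristic polynomial det(A - λI) = λ^2 + 2λ + 17 = 0.
Eigenvalues λ = -1 ± 4i (complex conjugate pair).
For λ=-1+4i: an eigenvector is (-1,0) - i(3,-1) = (-1 - 3i, 0 + i).
A real fundamental pair from Re and Im of e^((-1+4i)t)v: X_1 = e^(-t)(cos(4t)·(-1,0) + sin(4t)·(3,-1)), X_2 = e^(-t)(sin(4t)·(-1,0) - cos(4t)·(3,-1)).
General solution: c_1X_1 + c_2X_2.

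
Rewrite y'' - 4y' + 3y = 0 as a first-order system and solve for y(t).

y(t) = C_1e^(3t) + C_2e^(t)

Let x_1 = y, x_2 = y'. Then x_1' = x_2 and x_2' = -3x_1 + 4x_2.
A = [[0,1],[-3,4]]; det(A-λI) = λ^2 - 4λ + 3.
Eigenvalues λ = 3, 1 with eigenvectors (1,3), (1,1).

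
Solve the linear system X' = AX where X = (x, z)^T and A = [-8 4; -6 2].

Coefficient matrix A = [[-8, 4], [-6, 2]].
Characteristic polynomial det(A - λI) = λ^2 + 6λ + 8 = 0.
Eigenvalues λ = -4, -2.
For λ=-4: (A-λI) row 1 is [-4, 4], so an eigenvector is (-1, -1).
For λ=-2: (A-λI) row 1 is [-6, 4], so an eigenvector is (2, 3).
General solution: K_1e^(-4t)(-1,-1) + K_2e^(-2t)(2,3).

x(t) = -K_1e^(-4t) + 2K_2e^(-2t), z(t) = -K_1e^(-4t) + 3K_2e^(-2t)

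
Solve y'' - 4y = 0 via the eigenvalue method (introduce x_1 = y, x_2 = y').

Let x_1 = y, x_2 = y'. Then x_1' = x_2 and x_2' = 4x_1.
A = [[0,1],[4,0]]; det(A-λI) = λ^2 - 4.
Eigenvalues λ = -2, 2 with eigenvectors (1,-2), (1,2).

y(t) = K_1e^(-2t) + K_2e^(2t)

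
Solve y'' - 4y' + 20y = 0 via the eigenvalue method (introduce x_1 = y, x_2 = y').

Let x_1 = y, x_2 = y'. Then x_1' = x_2 and x_2' = -20x_1 + 4x_2.
A = [[0,1],[-20,4]]; det(A-λI) = λ^2 - 4λ + 20.
Eigenvalues λ = 2 ± 4i.

y(t) = C_1e^(2t)cos(4t) + C_2e^(2t)sin(4t)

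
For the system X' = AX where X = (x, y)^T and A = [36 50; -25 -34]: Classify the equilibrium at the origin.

unstable spiral

A = [[36,50],[-25,-34]]; det(A-λI) = λ^2 - 2λ + 26.
λ = 1 ± 5i: positive real part.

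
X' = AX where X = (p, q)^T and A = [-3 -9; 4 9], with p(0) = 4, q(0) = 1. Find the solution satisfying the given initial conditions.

Coefficient matrix A = [[-3, -9], [4, 9]].
Characteristic polynomial det(A - λI) = λ^2 - 6λ + 9 = 0.
Single eigenvalue λ = 3 with algebraic multiplicity 2.
Eigenvector v = (-3,2); generalized eigenvector w with (A-λI)w=v is (-1,1).
General solution: e^(3t)[c_1·v + c_2·(t·v + w)].
Applying p(0)=4, q(0)=1 gives c_1=-5, c_2=11.

p(t) = -33te^(3t) + 4e^(3t), q(t) = 22te^(3t) + e^(3t)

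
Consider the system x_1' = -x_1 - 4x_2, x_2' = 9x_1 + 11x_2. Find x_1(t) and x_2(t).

Coefficient matrix A = [[-1, -4], [9, 11]].
Characteristic polynomial det(A - λI) = λ^2 - 10λ + 25 = 0.
Single eigenvalue λ = 5 with algebraic multiplicity 2.
Eigenvector v = (-2,3); generalized eigenvector w with (A-λI)w=v is (-1,2).
General solution: e^(5t)[K_1·v + K_2·(t·v + w)].

x_1(t) = -2K_1e^(5t) - 2K_2te^(5t) - K_2e^(5t), x_2(t) = 3K_1e^(5t) + 3K_2te^(5t) + 2K_2e^(5t)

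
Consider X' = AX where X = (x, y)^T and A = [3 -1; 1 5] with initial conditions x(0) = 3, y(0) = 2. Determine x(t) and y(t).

Coefficient matrix A = [[3, -1], [1, 5]].
Characteristic polynomial det(A - λI) = λ^2 - 8λ + 16 = 0.
Single eigenvalue λ = 4 with algebraic multiplicity 2.
Eigenvector v = (1,-1); generalized eigenvector w with (A-λI)w=v is (1,-2).
General solution: e^(4t)[K_1·v + K_2·(t·v + w)].
Applying x(0)=3, y(0)=2 gives K_1=8, K_2=-5.

x(t) = -5te^(4t) + 3e^(4t), y(t) = 5te^(4t) + 2e^(4t)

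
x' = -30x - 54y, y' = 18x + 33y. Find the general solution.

x(t) = -2K_1e^(-3t) - 3K_2e^(6t), y(t) = K_1e^(-3t) + 2K_2e^(6t)

Coefficient matrix A = [[-30, -54], [18, 33]].
Characteristic polynomial det(A - λI) = λ^2 - 3λ - 18 = 0.
Eigenvalues λ = -3, 6.
For λ=-3: (A-λI) row 1 is [-27, -54], so an eigenvector is (-2, 1).
For λ=6: (A-λI) row 1 is [-36, -54], so an eigenvector is (-3, 2).
General solution: K_1e^(-3t)(-2,1) + K_2e^(6t)(-3,2).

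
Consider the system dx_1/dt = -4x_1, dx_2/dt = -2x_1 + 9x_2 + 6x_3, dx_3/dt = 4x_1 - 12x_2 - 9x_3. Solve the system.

Coefficient matrix A = [[-4, 0, 0], [-2, 9, 6], [4, -12, -9]].
det(A - λI) = 0 gives eigenvalues λ = -3, 3, -4.
For λ=-3: eigenvector (0,-1,2).
For λ=3: eigenvector (0,1,-1).
For λ=-4: eigenvector (1,2,-4).
General solution: C_1e^(-3t)(0,-1,2) + C_2e^(3t)(0,1,-1) + C_3e^(-4t)(1,2,-4).

x_1(t) = C_3e^(-4t), x_2(t) = -C_1e^(-3t) + C_2e^(3t) + 2C_3e^(-4t), x_3(t) = 2C_1e^(-3t) - C_2e^(3t) - 4C_3e^(-4t)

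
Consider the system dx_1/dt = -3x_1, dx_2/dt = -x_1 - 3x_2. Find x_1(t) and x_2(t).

Coefficient matrix A = [[-3, 0], [-1, -3]].
Characteristic polynomial det(A - λI) = λ^2 + 6λ + 9 = 0.
Single eigenvalue λ = -3 with algebraic multiplicity 2.
Eigenvector v = (0,1); generalized eigenvector w with (A-λI)w=v is (-1,-2).
General solution: e^(-3t)[C_1·v + C_2·(t·v + w)].

x_1(t) = -C_2e^(-3t), x_2(t) = C_1e^(-3t) + C_2te^(-3t) - 2C_2e^(-3t)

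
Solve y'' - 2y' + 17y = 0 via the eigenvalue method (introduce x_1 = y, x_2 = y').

Let x_1 = y, x_2 = y'. Then x_1' = x_2 and x_2' = -17x_1 + 2x_2.
A = [[0,1],[-17,2]]; det(A-λI) = λ^2 - 2λ + 17.
Eigenvalues λ = 1 ± 4i.

y(t) = C_1e^(t)cos(4t) + C_2e^(t)sin(4t)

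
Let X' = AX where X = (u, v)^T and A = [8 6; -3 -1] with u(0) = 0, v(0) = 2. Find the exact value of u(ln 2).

112

A = [[8,6],[-3,-1]]; eigenvalues λ = 5, 2.
Eigenvectors: (2,-1) for λ=5, (-1,1) for λ=2.
From the initial condition, c_1 = 2, c_2 = 4.
u(ln 2) = (2)(2^5)(2) + (4)(2^2)(-1) = 112.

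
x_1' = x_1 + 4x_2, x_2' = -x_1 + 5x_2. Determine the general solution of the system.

x_1(t) = -2C_1e^(3t) - 2C_2te^(3t) - 3C_2e^(3t), x_2(t) = -C_1e^(3t) - C_2te^(3t) - 2C_2e^(3t)

Coefficient matrix A = [[1, 4], [-1, 5]].
Characteristic polynomial det(A - λI) = λ^2 - 6λ + 9 = 0.
Single eigenvalue λ = 3 with algebraic multiplicity 2.
Eigenvector v = (-2,-1); generalized eigenvector w with (A-λI)w=v is (-3,-2).
General solution: e^(3t)[C_1·v + C_2·(t·v + w)].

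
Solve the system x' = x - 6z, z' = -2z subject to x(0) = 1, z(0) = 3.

x(t) = -5e^(t) + 6e^(-2t), z(t) = 3e^(-2t)

Coefficient matrix A = [[1, -6], [0, -2]].
Characteristic polynomial det(A - λI) = λ^2 + λ - 2 = 0.
Eigenvalues λ = 1, -2.
For λ=1: (A-λI) row 1 is [0, -6], so an eigenvector is (-1, 0).
For λ=-2: (A-λI) row 1 is [3, -6], so an eigenvector is (-2, -1).
General solution: C_1e^(t)(-1,0) + C_2e^(-2t)(-2,-1).
Applying x(0)=1, z(0)=3 gives C_1=5, C_2=-3.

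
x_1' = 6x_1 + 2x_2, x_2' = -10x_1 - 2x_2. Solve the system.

x_1(t) = C_1e^(2t)sin(2t) - C_2e^(2t)cos(2t), x_2(t) = -2C_1e^(2t)sin(2t) + C_1e^(2t)cos(2t) + C_2e^(2t)sin(2t) + 2C_2e^(2t)cos(2t)

Coefficient matrix A = [[6, 2], [-10, -2]].
Characteristic polynomial det(A - λI) = λ^2 - 4λ + 8 = 0.
Eigenvalues λ = 2 ± 2i (complex conjugate pair).
For λ=2+2i: an eigenvector is (0,1) - i(1,-2) = (0 - i, 1 + 2i).
A real fundamental pair from Re and Im of e^((2+2i)t)v: X_1 = e^(2t)(cos(2t)·(0,1) + sin(2t)·(1,-2)), X_2 = e^(2t)(sin(2t)·(0,1) - cos(2t)·(1,-2)).
General solution: C_1X_1 + C_2X_2.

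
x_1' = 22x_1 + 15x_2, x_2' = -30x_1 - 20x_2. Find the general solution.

Coefficient matrix A = [[22, 15], [-30, -20]].
Characteristic polynomial det(A - λI) = λ^2 - 2λ + 10 = 0.
Eigenvalues λ = 1 ± 3i (complex conjugate pair).
For λ=1+3i: an eigenvector is (-2,3) - i(1,-1) = (-2 - i, 3 + i).
A real fundamental pair from Re and Im of e^((1+3i)t)v: X_1 = e^(t)(cos(3t)·(-2,3) + sin(3t)·(1,-1)), X_2 = e^(t)(sin(3t)·(-2,3) - cos(3t)·(1,-1)).
General solution: C_1X_1 + C_2X_2.

x_1(t) = C_1e^(t)sin(3t) - 2C_1e^(t)cos(3t) - 2C_2e^(t)sin(3t) - C_2e^(t)cos(3t), x_2(t) = -C_1e^(t)sin(3t) + 3C_1e^(t)cos(3t) + 3C_2e^(t)sin(3t) + C_2e^(t)cos(3t)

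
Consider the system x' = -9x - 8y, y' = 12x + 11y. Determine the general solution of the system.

Coefficient matrix A = [[-9, -8], [12, 11]].
Characteristic polynomial det(A - λI) = λ^2 - 2λ - 3 = 0.
Eigenvalues λ = -1, 3.
For λ=-1: (A-λI) row 1 is [-8, -8], so an eigenvector is (1, -1).
For λ=3: (A-λI) row 1 is [-12, -8], so an eigenvector is (-2, 3).
General solution: K_1e^(-t)(1,-1) + K_2e^(3t)(-2,3).

x(t) = K_1e^(-t) - 2K_2e^(3t), y(t) = -K_1e^(-t) + 3K_2e^(3t)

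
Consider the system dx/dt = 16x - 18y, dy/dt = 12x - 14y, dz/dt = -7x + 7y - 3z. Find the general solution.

Coefficient matrix A = [[16, -18, 0], [12, -14, 0], [-7, 7, -3]].
det(A - λI) = 0 gives eigenvalues λ = 4, -2, -3.
For λ=4: eigenvector (3,2,-1).
For λ=-2: eigenvector (1,1,0).
For λ=-3: eigenvector (0,0,1).
General solution: c_1e^(4t)(3,2,-1) + c_2e^(-2t)(1,1,0) + c_3e^(-3t)(0,0,1).

x(t) = 3c_1e^(4t) + c_2e^(-2t), y(t) = 2c_1e^(4t) + c_2e^(-2t), z(t) = -c_1e^(4t) + c_3e^(-3t)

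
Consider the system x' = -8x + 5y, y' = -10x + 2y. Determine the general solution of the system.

Coefficient matrix A = [[-8, 5], [-10, 2]].
Characteristic polynomial det(A - λI) = λ^2 + 6λ + 34 = 0.
Eigenvalues λ = -3 ± 5i (complex conjugate pair).
For λ=-3+5i: an eigenvector is (-1,-1) - i(0,1) = (-1, -1 - i).
A real fundamental pair from Re and Im of e^((-3+5i)t)v: X_1 = e^(-3t)(cos(5t)·(-1,-1) + sin(5t)·(0,1)), X_2 = e^(-3t)(sin(5t)·(-1,-1) - cos(5t)·(0,1)).
General solution: C_1X_1 + C_2X_2.

x(t) = -C_1e^(-3t)cos(5t) - C_2e^(-3t)sin(5t), y(t) = C_1e^(-3t)sin(5t) - C_1e^(-3t)cos(5t) - C_2e^(-3t)sin(5t) - C_2e^(-3t)cos(5t)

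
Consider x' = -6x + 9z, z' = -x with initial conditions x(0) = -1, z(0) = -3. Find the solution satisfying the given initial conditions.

x(t) = -24te^(-3t) - e^(-3t), z(t) = -8te^(-3t) - 3e^(-3t)

Coefficient matrix A = [[-6, 9], [-1, 0]].
Characteristic polynomial det(A - λI) = λ^2 + 6λ + 9 = 0.
Single eigenvalue λ = -3 with algebraic multiplicity 2.
Eigenvector v = (3,1); generalized eigenvector w with (A-λI)w=v is (2,1).
General solution: e^(-3t)[c_1·v + c_2·(t·v + w)].
Applying x(0)=-1, z(0)=-3 gives c_1=5, c_2=-8.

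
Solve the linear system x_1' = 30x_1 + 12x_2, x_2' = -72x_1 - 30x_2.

x_1(t) = c_1e^(6t) + c_2e^(-6t), x_2(t) = -2c_1e^(6t) - 3c_2e^(-6t)

Coefficient matrix A = [[30, 12], [-72, -30]].
Characteristic polynomial det(A - λI) = λ^2 - 36 = 0.
Eigenvalues λ = 6, -6.
For λ=6: (A-λI) row 1 is [24, 12], so an eigenvector is (1, -2).
For λ=-6: (A-λI) row 1 is [36, 12], so an eigenvector is (1, -3).
General solution: c_1e^(6t)(1,-2) + c_2e^(-6t)(1,-3).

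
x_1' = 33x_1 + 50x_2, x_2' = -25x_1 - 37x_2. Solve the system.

Coefficient matrix A = [[33, 50], [-25, -37]].
Characteristic polynomial det(A - λI) = λ^2 + 4λ + 29 = 0.
Eigenvalues λ = -2 ± 5i (complex conjugate pair).
For λ=-2+5i: an eigenvector is (1,-1) - i(-3,2) = (1 + 3i, -1 - 2i).
A real fundamental pair from Re and Im of e^((-2+5i)t)v: X_1 = e^(-2t)(cos(5t)·(1,-1) + sin(5t)·(-3,2)), X_2 = e^(-2t)(sin(5t)·(1,-1) - cos(5t)·(-3,2)).
General solution: c_1X_1 + c_2X_2.

x_1(t) = -3c_1e^(-2t)sin(5t) + c_1e^(-2t)cos(5t) + c_2e^(-2t)sin(5t) + 3c_2e^(-2t)cos(5t), x_2(t) = 2c_1e^(-2t)sin(5t) - c_1e^(-2t)cos(5t) - c_2e^(-2t)sin(5t) - 2c_2e^(-2t)cos(5t)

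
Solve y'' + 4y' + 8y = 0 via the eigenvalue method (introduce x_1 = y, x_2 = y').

Let x_1 = y, x_2 = y'. Then x_1' = x_2 and x_2' = -8x_1 - 4x_2.
A = [[0,1],[-8,-4]]; det(A-λI) = λ^2 + 4λ + 8.
Eigenvalues λ = -2 ± 2i.

y(t) = C_1e^(-2t)cos(2t) + C_2e^(-2t)sin(2t)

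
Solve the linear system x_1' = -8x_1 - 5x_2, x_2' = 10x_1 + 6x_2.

x_1(t) = -2K_1e^(-t)sin(t) + K_1e^(-t)cos(t) + K_2e^(-t)sin(t) + 2K_2e^(-t)cos(t), x_2(t) = 3K_1e^(-t)sin(t) - K_1e^(-t)cos(t) - K_2e^(-t)sin(t) - 3K_2e^(-t)cos(t)

Coefficient matrix A = [[-8, -5], [10, 6]].
Characteristic polynomial det(A - λI) = λ^2 + 2λ + 2 = 0.
Eigenvalues λ = -1 ± i (complex conjugate pair).
For λ=-1+i: an eigenvector is (1,-1) - i(-2,3) = (1 + 2i, -1 - 3i).
A real fundamental pair from Re and Im of e^((-1+i)t)v: X_1 = e^(-t)(cos(t)·(1,-1) + sin(t)·(-2,3)), X_2 = e^(-t)(sin(t)·(1,-1) - cos(t)·(-2,3)).
General solution: K_1X_1 + K_2X_2.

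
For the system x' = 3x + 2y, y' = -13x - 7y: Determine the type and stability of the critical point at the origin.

A = [[3,2],[-13,-7]]; det(A-λI) = λ^2 + 4λ + 5.
λ = -2 ± i: negative real part.

stable spiral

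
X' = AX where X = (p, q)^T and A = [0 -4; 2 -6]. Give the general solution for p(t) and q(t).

p(t) = -K_1e^(-4t) - 2K_2e^(-2t), q(t) = -K_1e^(-4t) - K_2e^(-2t)

Coefficient matrix A = [[0, -4], [2, -6]].
Characteristic polynomial det(A - λI) = λ^2 + 6λ + 8 = 0.
Eigenvalues λ = -4, -2.
For λ=-4: (A-λI) row 1 is [4, -4], so an eigenvector is (-1, -1).
For λ=-2: (A-λI) row 1 is [2, -4], so an eigenvector is (-2, -1).
General solution: K_1e^(-4t)(-1,-1) + K_2e^(-2t)(-2,-1).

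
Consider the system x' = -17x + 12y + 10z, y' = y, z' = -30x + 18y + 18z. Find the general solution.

Coefficient matrix A = [[-17, 12, 10], [0, 1, 0], [-30, 18, 18]].
det(A - λI) = 0 gives eigenvalues λ = 3, 1, -2.
For λ=3: eigenvector (-1,0,-2).
For λ=1: eigenvector (4,1,6).
For λ=-2: eigenvector (2,0,3).
General solution: c_1e^(3t)(-1,0,-2) + c_2e^(t)(4,1,6) + c_3e^(-2t)(2,0,3).

x(t) = -c_1e^(3t) + 4c_2e^(t) + 2c_3e^(-2t), y(t) = c_2e^(t), z(t) = -2c_1e^(3t) + 6c_2e^(t) + 3c_3e^(-2t)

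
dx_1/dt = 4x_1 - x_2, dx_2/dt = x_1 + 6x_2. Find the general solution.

Coefficient matrix A = [[4, -1], [1, 6]].
Characteristic polynomial det(A - λI) = λ^2 - 10λ + 25 = 0.
Single eigenvalue λ = 5 with algebraic multiplicity 2.
Eigenvector v = (-1,1); generalized eigenvector w with (A-λI)w=v is (-2,3).
General solution: e^(5t)[C_1·v + C_2·(t·v + w)].

x_1(t) = -C_1e^(5t) - C_2te^(5t) - 2C_2e^(5t), x_2(t) = C_1e^(5t) + C_2te^(5t) + 3C_2e^(5t)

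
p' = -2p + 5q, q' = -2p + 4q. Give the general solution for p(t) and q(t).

Coefficient matrix A = [[-2, 5], [-2, 4]].
Characteristic polynomial det(A - λI) = λ^2 - 2λ + 2 = 0.
Eigenvalues λ = 1 ± i (complex conjugate pair).
For λ=1+i: an eigenvector is (-1,-1) - i(-2,-1) = (-1 + 2i, -1 + i).
A real fundamental pair from Re and Im of e^((1+i)t)v: X_1 = e^(t)(cos(t)·(-1,-1) + sin(t)·(-2,-1)), X_2 = e^(t)(sin(t)·(-1,-1) - cos(t)·(-2,-1)).
General solution: C_1X_1 + C_2X_2.

p(t) = -2C_1e^(t)sin(t) - C_1e^(t)cos(t) - C_2e^(t)sin(t) + 2C_2e^(t)cos(t), q(t) = -C_1e^(t)sin(t) - C_1e^(t)cos(t) - C_2e^(t)sin(t) + C_2e^(t)cos(t)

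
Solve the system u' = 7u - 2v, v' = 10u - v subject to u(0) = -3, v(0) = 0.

u(t) = -6e^(3t)sin(2t) - 3e^(3t)cos(2t), v(t) = -15e^(3t)sin(2t)

Coefficient matrix A = [[7, -2], [10, -1]].
Characteristic polynomial det(A - λI) = λ^2 - 6λ + 13 = 0.
Eigenvalues λ = 3 ± 2i (complex conjugate pair).
For λ=3+2i: an eigenvector is (1,2) - i(0,1) = (1, 2 - i).
A real fundamental pair from Re and Im of e^((3+2i)t)v: X_1 = e^(3t)(cos(2t)·(1,2) + sin(2t)·(0,1)), X_2 = e^(3t)(sin(2t)·(1,2) - cos(2t)·(0,1)).
General solution: C_1X_1 + C_2X_2.
Applying u(0)=-3, v(0)=0 gives C_1=-3, C_2=-6.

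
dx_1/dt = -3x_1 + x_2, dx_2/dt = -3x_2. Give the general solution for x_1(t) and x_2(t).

Coefficient matrix A = [[-3, 1], [0, -3]].
Characteristic polynomial det(A - λI) = λ^2 + 6λ + 9 = 0.
Single eigenvalue λ = -3 with algebraic multiplicity 2.
Eigenvector v = (-1,0); generalized eigenvector w with (A-λI)w=v is (-3,-1).
General solution: e^(-3t)[K_1·v + K_2·(t·v + w)].

x_1(t) = -K_1e^(-3t) - K_2te^(-3t) - 3K_2e^(-3t), x_2(t) = -K_2e^(-3t)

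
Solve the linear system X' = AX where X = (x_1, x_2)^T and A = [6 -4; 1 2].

Coefficient matrix A = [[6, -4], [1, 2]].
Characteristic polynomial det(A - λI) = λ^2 - 8λ + 16 = 0.
Single eigenvalue λ = 4 with algebraic multiplicity 2.
Eigenvector v = (2,1); generalized eigenvector w with (A-λI)w=v is (3,1).
General solution: e^(4t)[K_1·v + K_2·(t·v + w)].

x_1(t) = 2K_1e^(4t) + 2K_2te^(4t) + 3K_2e^(4t), x_2(t) = K_1e^(4t) + K_2te^(4t) + K_2e^(4t)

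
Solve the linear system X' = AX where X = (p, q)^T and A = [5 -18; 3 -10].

Coefficient matrix A = [[5, -18], [3, -10]].
Characteristic polynomial det(A - λI) = λ^2 + 5λ + 4 = 0.
Eigenvalues λ = -1, -4.
For λ=-1: (A-λI) row 1 is [6, -18], so an eigenvector is (3, 1).
For λ=-4: (A-λI) row 1 is [9, -18], so an eigenvector is (-2, -1).
General solution: c_1e^(-t)(3,1) + c_2e^(-4t)(-2,-1).

p(t) = 3c_1e^(-t) - 2c_2e^(-4t), q(t) = c_1e^(-t) - c_2e^(-4t)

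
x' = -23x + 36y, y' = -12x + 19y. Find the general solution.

x(t) = 2c_1e^(-5t) + 3c_2e^(t), y(t) = c_1e^(-5t) + 2c_2e^(t)

Coefficient matrix A = [[-23, 36], [-12, 19]].
Characteristic polynomial det(A - λI) = λ^2 + 4λ - 5 = 0.
Eigenvalues λ = -5, 1.
For λ=-5: (A-λI) row 1 is [-18, 36], so an eigenvector is (2, 1).
For λ=1: (A-λI) row 1 is [-24, 36], so an eigenvector is (3, 2).
General solution: c_1e^(-5t)(2,1) + c_2e^(t)(3,2).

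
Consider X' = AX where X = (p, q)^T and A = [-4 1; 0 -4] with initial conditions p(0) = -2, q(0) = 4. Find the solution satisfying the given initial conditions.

Coefficient matrix A = [[-4, 1], [0, -4]].
Characteristic polynomial det(A - λI) = λ^2 + 8λ + 16 = 0.
Single eigenvalue λ = -4 with algebraic multiplicity 2.
Eigenvector v = (-1,0); generalized eigenvector w with (A-λI)w=v is (2,-1).
General solution: e^(-4t)[c_1·v + c_2·(t·v + w)].
Applying p(0)=-2, q(0)=4 gives c_1=-6, c_2=-4.

p(t) = 4te^(-4t) - 2e^(-4t), q(t) = 4e^(-4t)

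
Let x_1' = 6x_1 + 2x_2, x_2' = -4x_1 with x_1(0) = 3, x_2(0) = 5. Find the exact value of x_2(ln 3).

-747

A = [[6,2],[-4,0]]; eigenvalues λ = 2, 4.
Eigenvectors: (-1,2) for λ=2, (-1,1) for λ=4.
From the initial condition, c_1 = 8, c_2 = -11.
x_2(ln 3) = (8)(3^2)(2) + (-11)(3^4)(1) = -747.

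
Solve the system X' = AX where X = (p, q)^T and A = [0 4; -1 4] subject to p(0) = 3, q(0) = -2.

Coefficient matrix A = [[0, 4], [-1, 4]].
Characteristic polynomial det(A - λI) = λ^2 - 4λ + 4 = 0.
Single eigenvalue λ = 2 with algebraic multiplicity 2.
Eigenvector v = (2,1); generalized eigenvector w with (A-λI)w=v is (1,1).
General solution: e^(2t)[K_1·v + K_2·(t·v + w)].
Applying p(0)=3, q(0)=-2 gives K_1=5, K_2=-7.

p(t) = -14te^(2t) + 3e^(2t), q(t) = -7te^(2t) - 2e^(2t)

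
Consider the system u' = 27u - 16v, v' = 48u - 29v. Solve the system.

Coefficient matrix A = [[27, -16], [48, -29]].
Characteristic polynomial det(A - λI) = λ^2 + 2λ - 15 = 0.
Eigenvalues λ = -5, 3.
For λ=-5: (A-λI) row 1 is [32, -16], so an eigenvector is (1, 2).
For λ=3: (A-λI) row 1 is [24, -16], so an eigenvector is (-2, -3).
General solution: K_1e^(-5t)(1,2) + K_2e^(3t)(-2,-3).

u(t) = K_1e^(-5t) - 2K_2e^(3t), v(t) = 2K_1e^(-5t) - 3K_2e^(3t)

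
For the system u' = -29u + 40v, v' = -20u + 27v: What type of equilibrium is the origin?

A = [[-29,40],[-20,27]]; det(A-λI) = λ^2 + 2λ + 17.
λ = -1 ± 4i: negative real part.

stable spiral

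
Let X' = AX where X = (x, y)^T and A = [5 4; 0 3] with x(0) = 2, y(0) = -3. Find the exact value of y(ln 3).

A = [[5,4],[0,3]]; eigenvalues λ = 5, 3.
Eigenvectors: (-1,0) for λ=5, (-2,1) for λ=3.
From the initial condition, c_1 = 4, c_2 = -3.
y(ln 3) = (4)(3^5)(0) + (-3)(3^3)(1) = -81.

-81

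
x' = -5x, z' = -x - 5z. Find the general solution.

x(t) = C_2e^(-5t), z(t) = -C_1e^(-5t) - C_2te^(-5t) + 3C_2e^(-5t)

Coefficient matrix A = [[-5, 0], [-1, -5]].
Characteristic polynomial det(A - λI) = λ^2 + 10λ + 25 = 0.
Single eigenvalue λ = -5 with algebraic multiplicity 2.
Eigenvector v = (0,-1); generalized eigenvector w with (A-λI)w=v is (1,3).
General solution: e^(-5t)[C_1·v + C_2·(t·v + w)].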